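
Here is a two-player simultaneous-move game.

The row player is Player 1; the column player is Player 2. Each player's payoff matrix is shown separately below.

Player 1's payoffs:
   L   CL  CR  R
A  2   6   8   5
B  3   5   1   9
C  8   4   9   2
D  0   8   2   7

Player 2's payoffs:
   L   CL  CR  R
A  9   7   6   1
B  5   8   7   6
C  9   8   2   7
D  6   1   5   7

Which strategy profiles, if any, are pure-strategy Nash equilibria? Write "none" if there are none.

Pure NE: (C, L)

(A, L): Player 1 can switch to B (2 → 3). Not NE.
(A, CL): Player 1 can switch to D (6 → 8). Not NE.
(A, CR): Player 1 can switch to C (8 → 9). Not NE.
(A, R): Player 1 can switch to B (5 → 9). Not NE.
(B, L): Player 1 can switch to C (3 → 8). Not NE.
(B, CL): Player 1 can switch to A (5 → 6). Not NE.
(B, CR): Player 1 can switch to A (1 → 8). Not NE.
(B, R): Player 2 can switch to CL (6 → 8). Not NE.
(C, L): Player 1 gets 8, best alternative 3; Player 2 gets 9, best alternative 8. No profitable deviation — NE.
(The remaining 7 profiles each have a profitable deviation by the same check.)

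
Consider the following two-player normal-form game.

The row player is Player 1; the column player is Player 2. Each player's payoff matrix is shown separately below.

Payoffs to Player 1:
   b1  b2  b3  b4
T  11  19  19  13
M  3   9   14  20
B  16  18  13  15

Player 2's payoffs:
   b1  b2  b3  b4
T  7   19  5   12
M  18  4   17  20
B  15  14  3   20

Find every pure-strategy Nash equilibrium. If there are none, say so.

Pure-strategy Nash equilibria: (T, b2), (M, b4)

Check each profile: it is a Nash equilibrium iff no player can strictly gain by switching unilaterally.
(T, b1): Player 1 can switch to B (11 → 16). Not NE.
(T, b2): Player 1 gets 19, best alternative 18; Player 2 gets 19, best alternative 12. No profitable deviation — NE.
(T, b3): Player 2 can switch to b1 (5 → 7). Not NE.
(T, b4): Player 1 can switch to M (13 → 20). Not NE.
(M, b1): Player 1 can switch to T (3 → 11). Not NE.
(M, b2): Player 1 can switch to T (9 → 19). Not NE.
(M, b3): Player 1 can switch to T (14 → 19). Not NE.
(M, b4): Player 1 gets 20, best alternative 15; Player 2 gets 20, best alternative 18. No profitable deviation — NE.
(B, b1): Player 2 can switch to b4 (15 → 20). Not NE.
(B, b2): Player 1 can switch to T (18 → 19). Not NE.
(The remaining 2 profiles each have a profitable deviation by the same check.)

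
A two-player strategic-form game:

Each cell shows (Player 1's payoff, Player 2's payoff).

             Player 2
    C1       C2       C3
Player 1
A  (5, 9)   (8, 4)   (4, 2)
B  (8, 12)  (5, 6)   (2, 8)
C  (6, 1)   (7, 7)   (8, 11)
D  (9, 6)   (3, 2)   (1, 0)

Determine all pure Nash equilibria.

Pure-strategy Nash equilibria: (C, C3); (D, C1)

Player 1 against C1: payoffs 5, 8, 6, 9 → best response D.
Player 1 against C2: payoffs 8, 5, 7, 3 → best response A.
Player 1 against C3: payoffs 4, 2, 8, 1 → best response C.
Player 2 against A: payoffs 9, 4, 2 → best response C1.
Player 2 against B: payoffs 12, 6, 8 → best response C1.
Player 2 against C: payoffs 1, 7, 11 → best response C3.
Player 2 against D: payoffs 6, 2, 0 → best response C1.
Mutual best responses: (C, C3); (D, C1).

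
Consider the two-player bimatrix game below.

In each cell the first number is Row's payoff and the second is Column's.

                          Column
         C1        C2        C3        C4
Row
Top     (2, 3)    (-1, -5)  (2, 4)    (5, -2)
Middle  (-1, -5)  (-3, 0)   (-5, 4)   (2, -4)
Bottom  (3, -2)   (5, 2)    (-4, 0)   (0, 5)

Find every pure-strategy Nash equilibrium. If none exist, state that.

(Top, C3)

Row against C1: payoffs 2, -1, 3 → best response Bottom.
Row against C2: payoffs -1, -3, 5 → best response Bottom.
Row against C3: payoffs 2, -5, -4 → best response Top.
Row against C4: payoffs 5, 2, 0 → best response Top.
Column against Top: payoffs 3, -5, 4, -2 → best response C3.
Column against Middle: payoffs -5, 0, 4, -4 → best response C3.
Column against Bottom: payoffs -2, 2, 0, 5 → best response C4.
Mutual best responses: (Top, C3).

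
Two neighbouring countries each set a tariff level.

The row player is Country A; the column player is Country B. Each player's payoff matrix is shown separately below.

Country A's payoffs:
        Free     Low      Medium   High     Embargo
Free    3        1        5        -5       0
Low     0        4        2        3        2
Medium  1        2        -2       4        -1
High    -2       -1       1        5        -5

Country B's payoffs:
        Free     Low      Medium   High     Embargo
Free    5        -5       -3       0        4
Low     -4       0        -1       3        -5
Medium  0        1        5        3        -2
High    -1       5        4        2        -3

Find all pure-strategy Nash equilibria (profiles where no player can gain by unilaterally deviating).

(Free, Free)

(Free, Free): Country A gets 3, best alternative 1; Country B gets 5, best alternative 4. No profitable deviation — NE.
(Free, Low): Country A can switch to Low (1 → 4). Not NE.
(Free, Medium): Country B can switch to Free (-3 → 5). Not NE.
(Free, High): Country A can switch to Low (-5 → 3). Not NE.
(Free, Embargo): Country A can switch to Low (0 → 2). Not NE.
(Low, Free): Country A can switch to Free (0 → 3). Not NE.
(Low, Low): Country B can switch to High (0 → 3). Not NE.
(Low, Medium): Country A can switch to Free (2 → 5). Not NE.
(Low, High): Country A can switch to Medium (3 → 4). Not NE.
(Low, Embargo): Country B can switch to Free (-5 → -4). Not NE.
(Medium, Free): Country A can switch to Free (1 → 3). Not NE.
(Medium, Low): Country A can switch to Low (2 → 4). Not NE.
(Medium, Medium): Country A can switch to Free (-2 → 5). Not NE.
(The remaining 7 profiles each have a profitable deviation by the same check.)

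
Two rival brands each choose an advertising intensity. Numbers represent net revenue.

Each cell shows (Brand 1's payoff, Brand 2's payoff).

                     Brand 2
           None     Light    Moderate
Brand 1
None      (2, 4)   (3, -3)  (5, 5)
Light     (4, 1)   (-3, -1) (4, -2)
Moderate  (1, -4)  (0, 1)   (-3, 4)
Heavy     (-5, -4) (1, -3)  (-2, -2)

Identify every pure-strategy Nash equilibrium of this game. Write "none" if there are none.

Pure-strategy Nash equilibria: (None, Moderate); (Light, None)

Mark each player's best response to every combination of opponents' strategies; a profile where every player is best-responding is a pure Nash equilibrium.
Brand 1 against None: payoffs 2, 4, 1, -5 → best response Light.
Brand 1 against Light: payoffs 3, -3, 0, 1 → best response None.
Brand 1 against Moderate: payoffs 5, 4, -3, -2 → best response None.
Brand 2 against None: payoffs 4, -3, 5 → best response Moderate.
Brand 2 against Light: payoffs 1, -1, -2 → best response None.
Brand 2 against Moderate: payoffs -4, 1, 4 → best response Moderate.
Brand 2 against Heavy: payoffs -4, -3, -2 → best response Moderate.
Mutual best responses: (None, Moderate); (Light, None).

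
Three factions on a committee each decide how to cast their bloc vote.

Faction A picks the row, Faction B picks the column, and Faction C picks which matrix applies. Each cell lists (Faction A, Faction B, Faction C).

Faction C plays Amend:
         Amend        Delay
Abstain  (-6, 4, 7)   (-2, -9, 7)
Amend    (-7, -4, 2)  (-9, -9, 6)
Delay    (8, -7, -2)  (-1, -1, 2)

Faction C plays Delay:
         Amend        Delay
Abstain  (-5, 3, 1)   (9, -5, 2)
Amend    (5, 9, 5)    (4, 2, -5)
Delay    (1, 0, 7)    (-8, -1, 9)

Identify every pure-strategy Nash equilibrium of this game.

For each player, find the best response to each opponent profile; mutual best responses are the pure NE.
Faction A against (Amend, Amend): payoffs -6, -7, 8 → best response Delay.
Faction A against (Amend, Delay): payoffs -5, 5, 1 → best response Amend.
Faction A against (Delay, Amend): payoffs -2, -9, -1 → best response Delay.
Faction A against (Delay, Delay): payoffs 9, 4, -8 → best response Abstain.
Faction B against (Abstain, Amend): payoffs 4, -9 → best response Amend.
Faction B against (Abstain, Delay): payoffs 3, -5 → best response Amend.
Faction B against (Amend, Amend): payoffs -4, -9 → best response Amend.
Faction B against (Amend, Delay): payoffs 9, 2 → best response Amend.
Faction B against (Delay, Amend): payoffs -7, -1 → best response Delay.
Faction B against (Delay, Delay): payoffs 0, -1 → best response Amend.
Faction C against (Abstain, Amend): payoffs 7, 1 → best response Amend.
Faction C against (Abstain, Delay): payoffs 7, 2 → best response Amend.
Faction C against (Amend, Amend): payoffs 2, 5 → best response Delay.
Faction C against (Amend, Delay): payoffs 6, -5 → best response Amend.
Faction C against (Delay, Amend): payoffs -2, 7 → best response Delay.
Faction C against (Delay, Delay): payoffs 2, 9 → best response Delay.
Mutual best responses: (Amend, Amend, Delay).

(Amend, Amend, Delay)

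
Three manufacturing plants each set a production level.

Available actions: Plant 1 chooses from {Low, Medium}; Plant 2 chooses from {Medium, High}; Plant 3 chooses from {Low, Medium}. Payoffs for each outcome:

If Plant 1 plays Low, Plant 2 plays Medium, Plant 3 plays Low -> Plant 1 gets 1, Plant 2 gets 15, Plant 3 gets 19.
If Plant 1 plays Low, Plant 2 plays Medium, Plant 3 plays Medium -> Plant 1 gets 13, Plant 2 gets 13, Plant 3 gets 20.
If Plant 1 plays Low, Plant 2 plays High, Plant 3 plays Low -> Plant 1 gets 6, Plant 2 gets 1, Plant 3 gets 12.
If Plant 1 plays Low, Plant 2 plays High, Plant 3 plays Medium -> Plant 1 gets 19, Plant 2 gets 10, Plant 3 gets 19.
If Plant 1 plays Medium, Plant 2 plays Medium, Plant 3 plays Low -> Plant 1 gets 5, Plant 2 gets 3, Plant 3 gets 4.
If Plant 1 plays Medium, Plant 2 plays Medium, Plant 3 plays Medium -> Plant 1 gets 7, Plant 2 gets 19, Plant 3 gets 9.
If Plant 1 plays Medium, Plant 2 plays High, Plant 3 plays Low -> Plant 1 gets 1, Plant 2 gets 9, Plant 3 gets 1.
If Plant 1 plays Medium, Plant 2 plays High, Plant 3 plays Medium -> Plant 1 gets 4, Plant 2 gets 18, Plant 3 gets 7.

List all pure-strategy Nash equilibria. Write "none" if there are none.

Mark each player's best response to every combination of opponents' strategies; a profile where every player is best-responding is a pure Nash equilibrium.
Plant 1 against (Medium, Low): payoffs 1, 5 → best response Medium.
Plant 1 against (Medium, Medium): payoffs 13, 7 → best response Low.
Plant 1 against (High, Low): payoffs 6, 1 → best response Low.
Plant 1 against (High, Medium): payoffs 19, 4 → best response Low.
Plant 2 against (Low, Low): payoffs 15, 1 → best response Medium.
Plant 2 against (Low, Medium): payoffs 13, 10 → best response Medium.
Plant 2 against (Medium, Low): payoffs 3, 9 → best response High.
Plant 2 against (Medium, Medium): payoffs 19, 18 → best response Medium.
Plant 3 against (Low, Medium): payoffs 19, 20 → best response Medium.
Plant 3 against (Low, High): payoffs 12, 19 → best response Medium.
Plant 3 against (Medium, Medium): payoffs 4, 9 → best response Medium.
Plant 3 against (Medium, High): payoffs 1, 7 → best response Medium.
Mutual best responses: (Low, Medium, Medium).

(Low, Medium, Medium)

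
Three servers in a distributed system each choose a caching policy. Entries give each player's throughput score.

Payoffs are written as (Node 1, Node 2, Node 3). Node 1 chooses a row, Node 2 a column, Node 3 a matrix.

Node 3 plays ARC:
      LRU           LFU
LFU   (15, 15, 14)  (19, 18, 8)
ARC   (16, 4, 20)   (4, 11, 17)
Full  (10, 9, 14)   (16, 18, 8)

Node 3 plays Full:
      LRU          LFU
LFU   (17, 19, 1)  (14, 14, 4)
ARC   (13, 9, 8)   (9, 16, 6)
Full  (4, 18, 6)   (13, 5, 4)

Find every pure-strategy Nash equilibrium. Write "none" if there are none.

(LFU, LFU, ARC)

Node 1 against (LRU, ARC): payoffs 15, 16, 10 → best response ARC.
Node 1 against (LRU, Full): payoffs 17, 13, 4 → best response LFU.
Node 1 against (LFU, ARC): payoffs 19, 4, 16 → best response LFU.
Node 1 against (LFU, Full): payoffs 14, 9, 13 → best response LFU.
Node 2 against (LFU, ARC): payoffs 15, 18 → best response LFU.
Node 2 against (LFU, Full): payoffs 19, 14 → best response LRU.
Node 2 against (ARC, ARC): payoffs 4, 11 → best response LFU.
Node 2 against (ARC, Full): payoffs 9, 16 → best response LFU.
Node 2 against (Full, ARC): payoffs 9, 18 → best response LFU.
Node 2 against (Full, Full): payoffs 18, 5 → best response LRU.
Node 3 against (LFU, LRU): payoffs 14, 1 → best response ARC.
Node 3 against (LFU, LFU): payoffs 8, 4 → best response ARC.
Node 3 against (ARC, LRU): payoffs 20, 8 → best response ARC.
Node 3 against (ARC, LFU): payoffs 17, 6 → best response ARC.
Node 3 against (Full, LRU): payoffs 14, 6 → best response ARC.
Node 3 against (Full, LFU): payoffs 8, 4 → best response ARC.
Mutual best responses: (LFU, LFU, ARC).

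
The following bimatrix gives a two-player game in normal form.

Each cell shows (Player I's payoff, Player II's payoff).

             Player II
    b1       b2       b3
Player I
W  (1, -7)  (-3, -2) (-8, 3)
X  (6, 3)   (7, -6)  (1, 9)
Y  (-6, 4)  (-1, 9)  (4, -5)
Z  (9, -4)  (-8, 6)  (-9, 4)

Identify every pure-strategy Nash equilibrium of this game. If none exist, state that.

This game has no pure Nash equilibrium.

Mark each player's best response to every combination of opponents' strategies; a profile where every player is best-responding is a pure Nash equilibrium.
Player I against b1: payoffs 1, 6, -6, 9 → best response Z.
Player I against b2: payoffs -3, 7, -1, -8 → best response X.
Player I against b3: payoffs -8, 1, 4, -9 → best response Y.
Player II against W: payoffs -7, -2, 3 → best response b3.
Player II against X: payoffs 3, -6, 9 → best response b3.
Player II against Y: payoffs 4, 9, -5 → best response b2.
Player II against Z: payoffs -4, 6, 4 → best response b2.
No profile is a mutual best response for all players.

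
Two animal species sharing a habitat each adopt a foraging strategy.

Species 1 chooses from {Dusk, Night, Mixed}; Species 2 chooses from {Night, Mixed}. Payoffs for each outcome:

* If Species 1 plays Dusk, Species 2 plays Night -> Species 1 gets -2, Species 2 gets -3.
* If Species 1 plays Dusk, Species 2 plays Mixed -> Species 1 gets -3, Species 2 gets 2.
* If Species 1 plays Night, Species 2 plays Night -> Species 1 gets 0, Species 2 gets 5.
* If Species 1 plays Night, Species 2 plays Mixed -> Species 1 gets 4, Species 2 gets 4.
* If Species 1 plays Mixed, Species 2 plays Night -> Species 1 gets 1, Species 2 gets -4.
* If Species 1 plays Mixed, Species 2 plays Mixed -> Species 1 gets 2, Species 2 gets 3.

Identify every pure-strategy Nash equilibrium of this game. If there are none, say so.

For each player, find the best response to each opponent profile; mutual best responses are the pure NE.
Species 1 against Night: payoffs -2, 0, 1 → best response Mixed.
Species 1 against Mixed: payoffs -3, 4, 2 → best response Night.
Species 2 against Dusk: payoffs -3, 2 → best response Mixed.
Species 2 against Night: payoffs 5, 4 → best response Night.
Species 2 against Mixed: payoffs -4, 3 → best response Mixed.
No profile is a mutual best response for all players.

No pure-strategy Nash equilibrium.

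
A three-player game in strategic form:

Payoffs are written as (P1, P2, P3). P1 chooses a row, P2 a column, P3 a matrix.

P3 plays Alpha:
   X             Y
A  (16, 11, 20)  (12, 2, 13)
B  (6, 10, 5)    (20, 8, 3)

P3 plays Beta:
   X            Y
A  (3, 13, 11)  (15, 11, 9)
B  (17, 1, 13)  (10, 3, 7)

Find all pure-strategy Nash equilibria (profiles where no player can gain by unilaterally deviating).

Pure NE: (A, X, Alpha)

P1 against (X, Alpha): payoffs 16, 6 → best response A.
P1 against (X, Beta): payoffs 3, 17 → best response B.
P1 against (Y, Alpha): payoffs 12, 20 → best response B.
P1 against (Y, Beta): payoffs 15, 10 → best response A.
P2 against (A, Alpha): payoffs 11, 2 → best response X.
P2 against (A, Beta): payoffs 13, 11 → best response X.
P2 against (B, Alpha): payoffs 10, 8 → best response X.
P2 against (B, Beta): payoffs 1, 3 → best response Y.
P3 against (A, X): payoffs 20, 11 → best response Alpha.
P3 against (A, Y): payoffs 13, 9 → best response Alpha.
P3 against (B, X): payoffs 5, 13 → best response Beta.
P3 against (B, Y): payoffs 3, 7 → best response Beta.
Mutual best responses: (A, X, Alpha).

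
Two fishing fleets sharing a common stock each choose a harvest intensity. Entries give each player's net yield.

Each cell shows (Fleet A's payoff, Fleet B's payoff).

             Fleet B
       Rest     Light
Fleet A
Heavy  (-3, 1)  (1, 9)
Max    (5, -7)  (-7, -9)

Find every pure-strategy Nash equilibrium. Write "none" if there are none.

Pure-strategy Nash equilibria: (Heavy, Light), (Max, Rest)

Fleet A against Rest: payoffs -3, 5 → best response Max.
Fleet A against Light: payoffs 1, -7 → best response Heavy.
Fleet B against Heavy: payoffs 1, 9 → best response Light.
Fleet B against Max: payoffs -7, -9 → best response Rest.
Mutual best responses: (Heavy, Light); (Max, Rest).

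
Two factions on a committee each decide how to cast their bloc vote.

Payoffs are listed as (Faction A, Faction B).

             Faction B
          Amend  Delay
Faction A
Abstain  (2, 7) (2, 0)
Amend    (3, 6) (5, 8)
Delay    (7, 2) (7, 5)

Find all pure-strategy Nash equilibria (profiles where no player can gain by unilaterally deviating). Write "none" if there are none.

Pure NE: (Delay, Delay)

(Abstain, Amend): Faction A can switch to Amend (2 → 3). Not NE.
(Abstain, Delay): Faction A can switch to Amend (2 → 5). Not NE.
(Amend, Amend): Faction A can switch to Delay (3 → 7). Not NE.
(Amend, Delay): Faction A can switch to Delay (5 → 7). Not NE.
(Delay, Amend): Faction B can switch to Delay (2 → 5). Not NE.
(Delay, Delay): Faction A gets 7, best alternative 5; Faction B gets 5, best alternative 2. No profitable deviation — NE.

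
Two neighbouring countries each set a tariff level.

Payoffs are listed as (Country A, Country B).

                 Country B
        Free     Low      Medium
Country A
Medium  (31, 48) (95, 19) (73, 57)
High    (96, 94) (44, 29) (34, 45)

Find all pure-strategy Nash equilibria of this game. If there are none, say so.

The pure Nash equilibria are (Medium, Medium), (High, Free).

(Medium, Free): Country A can switch to High (31 → 96). Not NE.
(Medium, Low): Country B can switch to Free (19 → 48). Not NE.
(Medium, Medium): Country A gets 73, best alternative 34; Country B gets 57, best alternative 48. No profitable deviation — NE.
(High, Free): Country A gets 96, best alternative 31; Country B gets 94, best alternative 45. No profitable deviation — NE.
(High, Low): Country A can switch to Medium (44 → 95). Not NE.
(High, Medium): Country A can switch to Medium (34 → 73). Not NE.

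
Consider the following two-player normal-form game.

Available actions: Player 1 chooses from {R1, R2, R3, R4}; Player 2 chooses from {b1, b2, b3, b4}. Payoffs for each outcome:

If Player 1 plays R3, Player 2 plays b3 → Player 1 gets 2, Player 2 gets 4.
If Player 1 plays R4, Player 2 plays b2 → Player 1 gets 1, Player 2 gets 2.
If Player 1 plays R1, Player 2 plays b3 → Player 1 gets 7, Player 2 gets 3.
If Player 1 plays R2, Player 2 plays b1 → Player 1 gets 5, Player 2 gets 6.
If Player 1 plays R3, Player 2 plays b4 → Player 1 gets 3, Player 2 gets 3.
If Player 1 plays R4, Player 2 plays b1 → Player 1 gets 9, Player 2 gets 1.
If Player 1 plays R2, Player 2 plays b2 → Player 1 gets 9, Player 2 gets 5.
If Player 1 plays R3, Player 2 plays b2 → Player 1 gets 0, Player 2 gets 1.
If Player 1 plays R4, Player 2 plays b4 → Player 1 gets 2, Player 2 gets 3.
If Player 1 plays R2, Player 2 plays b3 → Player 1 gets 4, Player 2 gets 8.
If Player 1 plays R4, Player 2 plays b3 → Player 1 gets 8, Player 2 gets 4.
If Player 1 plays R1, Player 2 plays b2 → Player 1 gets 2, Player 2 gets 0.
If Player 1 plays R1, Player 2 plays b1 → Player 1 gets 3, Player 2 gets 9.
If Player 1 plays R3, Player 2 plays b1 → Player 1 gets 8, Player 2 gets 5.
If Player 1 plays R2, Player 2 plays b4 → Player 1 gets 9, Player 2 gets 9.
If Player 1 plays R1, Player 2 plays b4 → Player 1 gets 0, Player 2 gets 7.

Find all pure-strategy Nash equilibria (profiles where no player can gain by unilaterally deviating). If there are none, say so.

(R2, b4), (R4, b3)

Check each profile: it is a Nash equilibrium iff no player can strictly gain by switching unilaterally.
(R1, b1): Player 1 can switch to R2 (3 → 5). Not NE.
(R1, b2): Player 1 can switch to R2 (2 → 9). Not NE.
(R1, b3): Player 1 can switch to R4 (7 → 8). Not NE.
(R1, b4): Player 1 can switch to R2 (0 → 9). Not NE.
(R2, b1): Player 1 can switch to R3 (5 → 8). Not NE.
(R2, b2): Player 2 can switch to b1 (5 → 6). Not NE.
(R2, b4): Player 1 gets 9, best alternative 3; Player 2 gets 9, best alternative 8. No profitable deviation — NE.
(R4, b3): Player 1 gets 8, best alternative 7; Player 2 gets 4, best alternative 3. No profitable deviation — NE.
(The remaining 8 profiles each have a profitable deviation by the same check.)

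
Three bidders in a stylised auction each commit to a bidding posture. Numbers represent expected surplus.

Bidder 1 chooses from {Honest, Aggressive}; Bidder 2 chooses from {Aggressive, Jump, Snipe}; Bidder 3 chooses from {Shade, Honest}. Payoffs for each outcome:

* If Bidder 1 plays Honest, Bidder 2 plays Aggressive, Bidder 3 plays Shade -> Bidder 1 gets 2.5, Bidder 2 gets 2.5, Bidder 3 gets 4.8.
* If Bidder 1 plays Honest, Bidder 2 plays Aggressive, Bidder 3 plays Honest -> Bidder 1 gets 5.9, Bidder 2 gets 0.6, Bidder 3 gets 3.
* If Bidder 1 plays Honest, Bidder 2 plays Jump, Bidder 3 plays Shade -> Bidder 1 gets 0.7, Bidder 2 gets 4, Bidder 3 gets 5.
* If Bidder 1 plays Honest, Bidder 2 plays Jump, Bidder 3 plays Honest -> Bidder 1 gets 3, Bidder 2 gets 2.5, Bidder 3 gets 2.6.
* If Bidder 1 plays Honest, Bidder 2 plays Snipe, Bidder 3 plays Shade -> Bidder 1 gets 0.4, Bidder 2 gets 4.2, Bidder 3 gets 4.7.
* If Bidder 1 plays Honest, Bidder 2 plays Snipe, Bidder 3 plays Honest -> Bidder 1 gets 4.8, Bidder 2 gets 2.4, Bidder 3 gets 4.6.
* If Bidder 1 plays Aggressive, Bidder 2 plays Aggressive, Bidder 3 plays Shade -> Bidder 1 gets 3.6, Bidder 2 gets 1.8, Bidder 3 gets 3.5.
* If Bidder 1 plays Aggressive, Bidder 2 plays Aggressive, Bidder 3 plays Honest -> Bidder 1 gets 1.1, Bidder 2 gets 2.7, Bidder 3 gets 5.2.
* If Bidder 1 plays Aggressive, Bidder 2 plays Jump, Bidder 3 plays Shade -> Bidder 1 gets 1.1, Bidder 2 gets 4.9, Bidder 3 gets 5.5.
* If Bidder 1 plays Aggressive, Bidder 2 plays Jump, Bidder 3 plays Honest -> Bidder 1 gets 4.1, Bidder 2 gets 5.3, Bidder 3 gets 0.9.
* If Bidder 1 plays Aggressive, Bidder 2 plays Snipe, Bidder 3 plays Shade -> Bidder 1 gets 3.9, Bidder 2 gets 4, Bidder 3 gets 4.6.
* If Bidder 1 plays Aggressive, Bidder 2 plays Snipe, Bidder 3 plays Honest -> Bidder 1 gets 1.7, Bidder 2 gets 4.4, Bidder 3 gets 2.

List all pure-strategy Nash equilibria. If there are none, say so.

Bidder 1 against (Aggressive, Shade): payoffs 2.5, 3.6 → best response Aggressive.
Bidder 1 against (Aggressive, Honest): payoffs 5.9, 1.1 → best response Honest.
Bidder 1 against (Jump, Shade): payoffs 0.7, 1.1 → best response Aggressive.
Bidder 1 against (Jump, Honest): payoffs 3, 4.1 → best response Aggressive.
Bidder 1 against (Snipe, Shade): payoffs 0.4, 3.9 → best response Aggressive.
Bidder 1 against (Snipe, Honest): payoffs 4.8, 1.7 → best response Honest.
Bidder 2 against (Honest, Shade): payoffs 2.5, 4, 4.2 → best response Snipe.
Bidder 2 against (Honest, Honest): payoffs 0.6, 2.5, 2.4 → best response Jump.
Bidder 2 against (Aggressive, Shade): payoffs 1.8, 4.9, 4 → best response Jump.
Bidder 2 against (Aggressive, Honest): payoffs 2.7, 5.3, 4.4 → best response Jump.
Bidder 3 against (Honest, Aggressive): payoffs 4.8, 3 → best response Shade.
Bidder 3 against (Honest, Jump): payoffs 5, 2.6 → best response Shade.
Bidder 3 against (Honest, Snipe): payoffs 4.7, 4.6 → best response Shade.
Bidder 3 against (Aggressive, Aggressive): payoffs 3.5, 5.2 → best response Honest.
Bidder 3 against (Aggressive, Jump): payoffs 5.5, 0.9 → best response Shade.
Bidder 3 against (Aggressive, Snipe): payoffs 4.6, 2 → best response Shade.
Mutual best responses: (Aggressive, Jump, Shade).

(Aggressive, Jump, Shade)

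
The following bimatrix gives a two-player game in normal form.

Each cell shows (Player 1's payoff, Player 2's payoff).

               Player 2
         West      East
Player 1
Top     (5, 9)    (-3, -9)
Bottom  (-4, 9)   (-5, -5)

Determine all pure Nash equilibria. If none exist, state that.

(Top, West)

Player 1 against West: payoffs 5, -4 → best response Top.
Player 1 against East: payoffs -3, -5 → best response Top.
Player 2 against Top: payoffs 9, -9 → best response West.
Player 2 against Bottom: payoffs 9, -5 → best response West.
Mutual best responses: (Top, West).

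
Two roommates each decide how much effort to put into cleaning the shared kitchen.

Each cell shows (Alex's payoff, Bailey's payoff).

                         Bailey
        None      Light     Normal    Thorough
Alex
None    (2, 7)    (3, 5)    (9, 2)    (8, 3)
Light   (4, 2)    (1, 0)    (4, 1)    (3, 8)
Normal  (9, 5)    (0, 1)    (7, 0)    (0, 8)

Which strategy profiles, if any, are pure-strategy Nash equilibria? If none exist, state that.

Alex against None: payoffs 2, 4, 9 → best response Normal.
Alex against Light: payoffs 3, 1, 0 → best response None.
Alex against Normal: payoffs 9, 4, 7 → best response None.
Alex against Thorough: payoffs 8, 3, 0 → best response None.
Bailey against None: payoffs 7, 5, 2, 3 → best response None.
Bailey against Light: payoffs 2, 0, 1, 8 → best response Thorough.
Bailey against Normal: payoffs 5, 1, 0, 8 → best response Thorough.
No profile is a mutual best response for all players.

This game has no pure Nash equilibrium.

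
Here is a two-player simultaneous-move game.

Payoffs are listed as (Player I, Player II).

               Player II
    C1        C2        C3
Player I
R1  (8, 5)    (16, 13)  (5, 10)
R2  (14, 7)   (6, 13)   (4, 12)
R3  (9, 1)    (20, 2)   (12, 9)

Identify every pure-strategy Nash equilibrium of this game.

The unique pure-strategy Nash equilibrium is (R3, C3).

For each player, find the best response to each opponent profile; mutual best responses are the pure NE.
Player I against C1: payoffs 8, 14, 9 → best response R2.
Player I against C2: payoffs 16, 6, 20 → best response R3.
Player I against C3: payoffs 5, 4, 12 → best response R3.
Player II against R1: payoffs 5, 13, 10 → best response C2.
Player II against R2: payoffs 7, 13, 12 → best response C2.
Player II against R3: payoffs 1, 2, 9 → best response C3.
Mutual best responses: (R3, C3).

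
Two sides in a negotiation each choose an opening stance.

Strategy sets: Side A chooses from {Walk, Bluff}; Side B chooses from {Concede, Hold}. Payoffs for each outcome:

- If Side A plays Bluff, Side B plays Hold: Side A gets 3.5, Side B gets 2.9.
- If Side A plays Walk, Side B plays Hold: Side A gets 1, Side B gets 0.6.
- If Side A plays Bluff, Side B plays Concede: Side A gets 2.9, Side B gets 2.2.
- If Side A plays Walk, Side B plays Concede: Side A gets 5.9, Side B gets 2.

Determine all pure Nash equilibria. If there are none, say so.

The pure Nash equilibria are (Walk, Concede); (Bluff, Hold).

Check each profile: it is a Nash equilibrium iff no player can strictly gain by switching unilaterally.
(Walk, Concede): Side A gets 5.9, best alternative 2.9; Side B gets 2, best alternative 0.6. No profitable deviation — NE.
(Walk, Hold): Side A can switch to Bluff (1 → 3.5). Not NE.
(Bluff, Concede): Side A can switch to Walk (2.9 → 5.9). Not NE.
(Bluff, Hold): Side A gets 3.5, best alternative 1; Side B gets 2.9, best alternative 2.2. No profitable deviation — NE.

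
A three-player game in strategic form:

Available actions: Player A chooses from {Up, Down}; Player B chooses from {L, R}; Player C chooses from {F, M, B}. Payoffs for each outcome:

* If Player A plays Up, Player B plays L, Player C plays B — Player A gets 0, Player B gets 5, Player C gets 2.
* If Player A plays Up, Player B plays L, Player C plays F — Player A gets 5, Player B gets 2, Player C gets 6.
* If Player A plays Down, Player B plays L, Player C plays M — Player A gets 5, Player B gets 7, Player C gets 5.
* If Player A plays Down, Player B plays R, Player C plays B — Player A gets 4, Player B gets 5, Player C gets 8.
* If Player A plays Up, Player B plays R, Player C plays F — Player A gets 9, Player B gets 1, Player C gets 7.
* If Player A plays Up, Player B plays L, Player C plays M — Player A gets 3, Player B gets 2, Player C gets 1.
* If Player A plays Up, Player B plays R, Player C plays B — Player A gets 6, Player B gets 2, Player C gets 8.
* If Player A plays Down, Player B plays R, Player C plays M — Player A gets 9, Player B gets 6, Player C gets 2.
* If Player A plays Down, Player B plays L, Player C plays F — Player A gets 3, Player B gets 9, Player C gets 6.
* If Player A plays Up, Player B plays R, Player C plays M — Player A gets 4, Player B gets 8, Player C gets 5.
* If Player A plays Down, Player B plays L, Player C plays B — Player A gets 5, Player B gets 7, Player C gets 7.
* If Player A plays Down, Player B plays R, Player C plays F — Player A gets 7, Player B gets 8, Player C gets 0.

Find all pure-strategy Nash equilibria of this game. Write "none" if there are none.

Pure-strategy Nash equilibria: (Up, L, F), (Down, L, B)

Player A against (L, F): payoffs 5, 3 → best response Up.
Player A against (L, M): payoffs 3, 5 → best response Down.
Player A against (L, B): payoffs 0, 5 → best response Down.
Player A against (R, F): payoffs 9, 7 → best response Up.
Player A against (R, M): payoffs 4, 9 → best response Down.
Player A against (R, B): payoffs 6, 4 → best response Up.
Player B against (Up, F): payoffs 2, 1 → best response L.
Player B against (Up, M): payoffs 2, 8 → best response R.
Player B against (Up, B): payoffs 5, 2 → best response L.
Player B against (Down, F): payoffs 9, 8 → best response L.
Player B against (Down, M): payoffs 7, 6 → best response L.
Player B against (Down, B): payoffs 7, 5 → best response L.
Player C against (Up, L): payoffs 6, 1, 2 → best response F.
Player C against (Up, R): payoffs 7, 5, 8 → best response B.
Player C against (Down, L): payoffs 6, 5, 7 → best response B.
Player C against (Down, R): payoffs 0, 2, 8 → best response B.
Mutual best responses: (Up, L, F); (Down, L, B).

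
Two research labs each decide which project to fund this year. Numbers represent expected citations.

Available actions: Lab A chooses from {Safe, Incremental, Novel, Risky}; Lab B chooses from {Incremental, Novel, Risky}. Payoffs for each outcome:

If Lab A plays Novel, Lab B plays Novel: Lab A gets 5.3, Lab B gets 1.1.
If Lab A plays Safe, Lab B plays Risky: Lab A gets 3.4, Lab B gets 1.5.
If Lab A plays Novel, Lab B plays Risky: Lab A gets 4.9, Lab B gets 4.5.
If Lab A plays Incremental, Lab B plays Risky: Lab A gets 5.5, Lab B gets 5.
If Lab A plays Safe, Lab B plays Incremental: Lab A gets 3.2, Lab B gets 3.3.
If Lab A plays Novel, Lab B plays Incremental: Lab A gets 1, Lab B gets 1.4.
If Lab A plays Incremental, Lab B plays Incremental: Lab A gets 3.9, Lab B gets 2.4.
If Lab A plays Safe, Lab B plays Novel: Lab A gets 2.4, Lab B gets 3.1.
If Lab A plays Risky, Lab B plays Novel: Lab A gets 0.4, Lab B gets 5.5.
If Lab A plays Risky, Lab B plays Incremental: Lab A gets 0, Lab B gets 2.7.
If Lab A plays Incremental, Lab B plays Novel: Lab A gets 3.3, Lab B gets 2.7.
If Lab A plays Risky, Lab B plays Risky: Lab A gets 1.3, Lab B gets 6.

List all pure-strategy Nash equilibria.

(Safe, Incremental): Lab A can switch to Incremental (3.2 → 3.9). Not NE.
(Safe, Novel): Lab A can switch to Incremental (2.4 → 3.3). Not NE.
(Safe, Risky): Lab A can switch to Incremental (3.4 → 5.5). Not NE.
(Incremental, Incremental): Lab B can switch to Novel (2.4 → 2.7). Not NE.
(Incremental, Novel): Lab A can switch to Novel (3.3 → 5.3). Not NE.
(Incremental, Risky): Lab A gets 5.5, best alternative 4.9; Lab B gets 5, best alternative 2.7. No profitable deviation — NE.
(Novel, Incremental): Lab A can switch to Safe (1 → 3.2). Not NE.
(Novel, Novel): Lab B can switch to Incremental (1.1 → 1.4). Not NE.
(Novel, Risky): Lab A can switch to Incremental (4.9 → 5.5). Not NE.
(Risky, Incremental): Lab A can switch to Safe (0 → 3.2). Not NE.
(Risky, Novel): Lab A can switch to Safe (0.4 → 2.4). Not NE.
(Risky, Risky): Lab A can switch to Safe (1.3 → 3.4). Not NE.

The unique pure-strategy Nash equilibrium is (Incremental, Risky).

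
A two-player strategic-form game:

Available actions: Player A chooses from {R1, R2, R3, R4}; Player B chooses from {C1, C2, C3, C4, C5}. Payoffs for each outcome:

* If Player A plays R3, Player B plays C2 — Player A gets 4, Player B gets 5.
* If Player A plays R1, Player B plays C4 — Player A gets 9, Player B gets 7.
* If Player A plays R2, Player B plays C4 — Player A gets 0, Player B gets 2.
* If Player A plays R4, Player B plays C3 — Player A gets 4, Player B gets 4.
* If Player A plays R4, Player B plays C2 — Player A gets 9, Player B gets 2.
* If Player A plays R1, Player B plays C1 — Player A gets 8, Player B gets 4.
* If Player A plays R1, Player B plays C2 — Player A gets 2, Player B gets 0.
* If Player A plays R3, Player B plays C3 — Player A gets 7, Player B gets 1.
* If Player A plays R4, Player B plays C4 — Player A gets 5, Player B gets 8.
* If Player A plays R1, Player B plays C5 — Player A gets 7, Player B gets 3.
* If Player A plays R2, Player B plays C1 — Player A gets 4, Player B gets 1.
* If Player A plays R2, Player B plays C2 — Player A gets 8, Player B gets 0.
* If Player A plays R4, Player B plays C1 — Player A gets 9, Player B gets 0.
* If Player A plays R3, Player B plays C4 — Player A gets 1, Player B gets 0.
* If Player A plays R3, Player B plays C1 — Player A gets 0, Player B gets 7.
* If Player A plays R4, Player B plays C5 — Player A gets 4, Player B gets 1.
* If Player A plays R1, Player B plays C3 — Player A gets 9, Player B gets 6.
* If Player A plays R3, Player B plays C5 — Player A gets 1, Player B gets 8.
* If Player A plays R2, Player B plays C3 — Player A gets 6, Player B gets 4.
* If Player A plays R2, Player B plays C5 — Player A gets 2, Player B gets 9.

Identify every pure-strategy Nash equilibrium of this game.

Player A against C1: payoffs 8, 4, 0, 9 → best response R4.
Player A against C2: payoffs 2, 8, 4, 9 → best response R4.
Player A against C3: payoffs 9, 6, 7, 4 → best response R1.
Player A against C4: payoffs 9, 0, 1, 5 → best response R1.
Player A against C5: payoffs 7, 2, 1, 4 → best response R1.
Player B against R1: payoffs 4, 0, 6, 7, 3 → best response C4.
Player B against R2: payoffs 1, 0, 4, 2, 9 → best response C5.
Player B against R3: payoffs 7, 5, 1, 0, 8 → best response C5.
Player B against R4: payoffs 0, 2, 4, 8, 1 → best response C4.
Mutual best responses: (R1, C4).

Pure NE: (R1, C4)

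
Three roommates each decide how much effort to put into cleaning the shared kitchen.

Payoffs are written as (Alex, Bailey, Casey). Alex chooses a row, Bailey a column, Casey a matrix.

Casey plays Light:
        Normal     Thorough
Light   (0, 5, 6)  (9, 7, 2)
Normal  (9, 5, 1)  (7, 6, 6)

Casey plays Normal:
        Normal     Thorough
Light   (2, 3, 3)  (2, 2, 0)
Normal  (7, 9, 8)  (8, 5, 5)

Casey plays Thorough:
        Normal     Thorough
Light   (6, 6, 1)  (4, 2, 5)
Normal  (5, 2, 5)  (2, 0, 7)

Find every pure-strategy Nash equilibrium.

Pure NE: (Normal, Normal, Normal)

For each player, find the best response to each opponent profile; mutual best responses are the pure NE.
Alex against (Normal, Light): payoffs 0, 9 → best response Normal.
Alex against (Normal, Normal): payoffs 2, 7 → best response Normal.
Alex against (Normal, Thorough): payoffs 6, 5 → best response Light.
Alex against (Thorough, Light): payoffs 9, 7 → best response Light.
Alex against (Thorough, Normal): payoffs 2, 8 → best response Normal.
Alex against (Thorough, Thorough): payoffs 4, 2 → best response Light.
Bailey against (Light, Light): payoffs 5, 7 → best response Thorough.
Bailey against (Light, Normal): payoffs 3, 2 → best response Normal.
Bailey against (Light, Thorough): payoffs 6, 2 → best response Normal.
Bailey against (Normal, Light): payoffs 5, 6 → best response Thorough.
Bailey against (Normal, Normal): payoffs 9, 5 → best response Normal.
Bailey against (Normal, Thorough): payoffs 2, 0 → best response Normal.
Casey against (Light, Normal): payoffs 6, 3, 1 → best response Light.
Casey against (Light, Thorough): payoffs 2, 0, 5 → best response Thorough.
Casey against (Normal, Normal): payoffs 1, 8, 5 → best response Normal.
Casey against (Normal, Thorough): payoffs 6, 5, 7 → best response Thorough.
Mutual best responses: (Normal, Normal, Normal).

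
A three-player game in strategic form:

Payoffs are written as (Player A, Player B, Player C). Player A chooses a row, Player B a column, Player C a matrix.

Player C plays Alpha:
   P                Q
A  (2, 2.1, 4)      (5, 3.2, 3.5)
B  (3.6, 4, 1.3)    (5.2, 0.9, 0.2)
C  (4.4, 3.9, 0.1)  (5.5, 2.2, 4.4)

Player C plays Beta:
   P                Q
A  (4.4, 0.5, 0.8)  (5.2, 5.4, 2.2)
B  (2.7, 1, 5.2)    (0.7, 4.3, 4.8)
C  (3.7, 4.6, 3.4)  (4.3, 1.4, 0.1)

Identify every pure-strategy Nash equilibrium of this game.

No pure-strategy Nash equilibrium.

(A, P, Alpha): Player A can switch to B (2 → 3.6). Not NE.
(A, P, Beta): Player B can switch to Q (0.5 → 5.4). Not NE.
(A, Q, Alpha): Player A can switch to B (5 → 5.2). Not NE.
(A, Q, Beta): Player C can switch to Alpha (2.2 → 3.5). Not NE.
(B, P, Alpha): Player A can switch to C (3.6 → 4.4). Not NE.
(B, P, Beta): Player A can switch to A (2.7 → 4.4). Not NE.
(B, Q, Alpha): Player A can switch to C (5.2 → 5.5). Not NE.
(B, Q, Beta): Player A can switch to A (0.7 → 5.2). Not NE.
(C, P, Alpha): Player C can switch to Beta (0.1 → 3.4). Not NE.
(C, P, Beta): Player A can switch to A (3.7 → 4.4). Not NE.
(The remaining 2 profiles each have a profitable deviation by the same check.)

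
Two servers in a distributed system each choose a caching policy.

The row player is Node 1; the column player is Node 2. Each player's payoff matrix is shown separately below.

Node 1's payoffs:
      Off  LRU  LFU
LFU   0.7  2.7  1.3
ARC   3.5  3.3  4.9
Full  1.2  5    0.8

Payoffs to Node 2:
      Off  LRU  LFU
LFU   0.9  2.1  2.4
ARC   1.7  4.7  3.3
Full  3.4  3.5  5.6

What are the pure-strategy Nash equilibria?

Node 1 against Off: payoffs 0.7, 3.5, 1.2 → best response ARC.
Node 1 against LRU: payoffs 2.7, 3.3, 5 → best response Full.
Node 1 against LFU: payoffs 1.3, 4.9, 0.8 → best response ARC.
Node 2 against LFU: payoffs 0.9, 2.1, 2.4 → best response LFU.
Node 2 against ARC: payoffs 1.7, 4.7, 3.3 → best response LRU.
Node 2 against Full: payoffs 3.4, 3.5, 5.6 → best response LFU.
No profile is a mutual best response for all players.

This game has no pure Nash equilibrium.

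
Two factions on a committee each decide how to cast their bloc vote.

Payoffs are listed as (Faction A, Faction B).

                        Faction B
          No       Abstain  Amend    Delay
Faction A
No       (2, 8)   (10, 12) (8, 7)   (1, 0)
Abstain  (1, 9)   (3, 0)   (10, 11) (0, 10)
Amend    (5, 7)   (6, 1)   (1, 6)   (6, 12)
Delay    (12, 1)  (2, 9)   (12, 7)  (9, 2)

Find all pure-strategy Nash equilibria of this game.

The unique pure-strategy Nash equilibrium is (No, Abstain).

Check each profile: it is a Nash equilibrium iff no player can strictly gain by switching unilaterally.
(No, No): Faction A can switch to Amend (2 → 5). Not NE.
(No, Abstain): Faction A gets 10, best alternative 6; Faction B gets 12, best alternative 8. No profitable deviation — NE.
(No, Amend): Faction A can switch to Abstain (8 → 10). Not NE.
(No, Delay): Faction A can switch to Amend (1 → 6). Not NE.
(Abstain, No): Faction A can switch to No (1 → 2). Not NE.
(Abstain, Abstain): Faction A can switch to No (3 → 10). Not NE.
(Abstain, Amend): Faction A can switch to Delay (10 → 12). Not NE.
(The remaining 9 profiles each have a profitable deviation by the same check.)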